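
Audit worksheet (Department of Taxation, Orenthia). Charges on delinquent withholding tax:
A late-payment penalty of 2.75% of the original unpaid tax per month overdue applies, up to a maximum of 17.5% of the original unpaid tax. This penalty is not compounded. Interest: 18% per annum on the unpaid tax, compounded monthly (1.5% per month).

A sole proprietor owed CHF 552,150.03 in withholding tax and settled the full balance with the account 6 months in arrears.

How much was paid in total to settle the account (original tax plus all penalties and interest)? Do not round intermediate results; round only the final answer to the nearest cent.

Penalty: 6 × 2.75% × CHF 552,150.03 = CHF 91,104.75… (below the 17.5% cap of CHF 96,626.26…)
Interest: CHF 552,150.03 × ((1 + 0.015)^6 − 1) = CHF 552,150.03 × 0.0934433… = CHF 51,594.7010…
Total = CHF 552,150.03 + CHF 91,104.7550… + CHF 51,594.7010… = CHF 694,849.49

CHF 694,849.49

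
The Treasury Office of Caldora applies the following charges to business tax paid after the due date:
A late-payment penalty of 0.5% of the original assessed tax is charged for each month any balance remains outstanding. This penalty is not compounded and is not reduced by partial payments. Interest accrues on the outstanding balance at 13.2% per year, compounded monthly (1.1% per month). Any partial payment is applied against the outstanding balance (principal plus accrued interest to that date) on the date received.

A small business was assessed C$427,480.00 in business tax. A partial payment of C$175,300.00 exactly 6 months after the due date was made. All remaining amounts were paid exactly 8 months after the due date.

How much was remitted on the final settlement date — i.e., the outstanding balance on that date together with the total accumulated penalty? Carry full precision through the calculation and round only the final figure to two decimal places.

Balance at month 6: C$427,480.0000 × (1 + 0.011)^6 = C$456,481.0300…
After C$175,300.00 payment: C$456,481.0300… − C$175,300.00 = C$281,181.0300…
Balance at month 8: C$281,181.0300… × (1 + 0.011)^2 = C$287,401.0356…
Penalty: 8 × 0.5% × C$427,480.00 = C$17,099.20
Final settlement = outstanding balance + penalty = C$287,401.0356… + C$17,099.20 = C$304,500.24

C$304,500.24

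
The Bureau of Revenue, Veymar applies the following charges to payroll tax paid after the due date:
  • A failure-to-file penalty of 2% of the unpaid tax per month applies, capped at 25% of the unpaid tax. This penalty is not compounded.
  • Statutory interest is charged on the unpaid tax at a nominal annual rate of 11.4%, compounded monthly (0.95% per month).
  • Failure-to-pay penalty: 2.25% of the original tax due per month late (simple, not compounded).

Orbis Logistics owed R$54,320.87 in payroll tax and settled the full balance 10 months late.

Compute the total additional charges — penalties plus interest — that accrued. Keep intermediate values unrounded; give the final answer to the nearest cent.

R$28,473.15

Failure-to-file: 10 × 2% × R$54,320.87 = R$10,864.17… (under the 25% cap)
Failure-to-pay penalty = 2.25% × R$54,320.87 × 10 mo = R$12,222.20…
Interest: R$54,320.87 × ((1 + 0.0095)^10 − 1) = R$54,320.87 × 0.0991659… = R$5,386.7761…
Penalties + interest = R$23,086.3698… + R$5,386.7761… = R$28,473.15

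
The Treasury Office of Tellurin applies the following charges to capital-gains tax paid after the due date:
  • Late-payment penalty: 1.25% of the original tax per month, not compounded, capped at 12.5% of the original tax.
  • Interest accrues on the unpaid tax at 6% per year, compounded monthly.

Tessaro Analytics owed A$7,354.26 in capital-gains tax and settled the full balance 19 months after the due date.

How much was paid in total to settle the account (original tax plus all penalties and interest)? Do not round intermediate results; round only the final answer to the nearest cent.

Penalty (uncapped): 19 × 1.25% × A$7,354.26 = A$1,746.64…; cap = 12.5% × A$7,354.26 = A$919.28… → penalty = A$919.28…
Interest (6%/yr ÷ 12 = 0.5%/month): A$7,354.26 × ((1 + 0.005)^19 − 1) = A$731.0030…
Total = A$7,354.26 + A$919.2825 + A$731.0030… = A$9,004.55

A$9,004.55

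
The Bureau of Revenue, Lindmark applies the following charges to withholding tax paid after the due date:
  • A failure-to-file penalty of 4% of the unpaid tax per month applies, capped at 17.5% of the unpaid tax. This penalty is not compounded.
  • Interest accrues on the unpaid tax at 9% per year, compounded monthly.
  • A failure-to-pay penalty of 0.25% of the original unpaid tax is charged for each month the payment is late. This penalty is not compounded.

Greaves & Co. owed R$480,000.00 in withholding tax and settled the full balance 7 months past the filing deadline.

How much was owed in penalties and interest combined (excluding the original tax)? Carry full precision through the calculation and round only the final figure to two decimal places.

Failure-to-file: 7 × 4% × R$480,000.00 = R$134,400.00, capped at 17.5% × R$480,000.00 = R$84,000.00
Failure-to-pay penalty = 0.25% × R$480,000.00 × 7 mo = R$8,400.00
Interest (9%/yr ÷ 12 = 0.75%/month): R$480,000.00 × ((1 + 0.0075)^7 − 1) = R$25,774.1409…
Penalties + interest = R$92,400.0000 + R$25,774.1409… = R$118,174.14

R$118,174.14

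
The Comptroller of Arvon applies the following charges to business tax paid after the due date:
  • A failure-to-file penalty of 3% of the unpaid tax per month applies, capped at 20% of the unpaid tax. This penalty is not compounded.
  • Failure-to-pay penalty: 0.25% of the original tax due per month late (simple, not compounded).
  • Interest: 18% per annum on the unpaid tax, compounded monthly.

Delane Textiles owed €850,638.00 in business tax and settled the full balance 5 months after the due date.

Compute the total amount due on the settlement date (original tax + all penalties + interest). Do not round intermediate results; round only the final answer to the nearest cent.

Failure-to-file: 5 × 3% × €850,638.00 = €127,595.70 (under the 20% cap)
Failure-to-pay penalty = 0.25% × €850,638.00 × 5 mo = €10,632.98…
Interest (18%/yr ÷ 12 = 1.5%/month): €850,638.00 × ((1 + 0.015)^5 − 1) = €65,740.7105…
Total = €850,638.00 + €138,228.6750 + €65,740.7105… = €1,054,607.39

€1,054,607.39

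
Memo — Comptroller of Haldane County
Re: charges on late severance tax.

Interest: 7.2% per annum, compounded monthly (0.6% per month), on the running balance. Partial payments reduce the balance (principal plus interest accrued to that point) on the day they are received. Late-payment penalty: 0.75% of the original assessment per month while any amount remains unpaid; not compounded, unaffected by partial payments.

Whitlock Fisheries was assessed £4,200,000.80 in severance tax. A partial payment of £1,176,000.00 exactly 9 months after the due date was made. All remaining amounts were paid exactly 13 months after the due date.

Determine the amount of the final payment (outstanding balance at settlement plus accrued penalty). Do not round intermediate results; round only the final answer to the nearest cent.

Balance at month 9: £4,200,000.8000 × (1 + 0.006)^9 = £4,432,320.9390…
After £1,176,000.00 payment: £4,432,320.9390… − £1,176,000.00 = £3,256,320.9390…
Balance at month 13: £3,256,320.9390… × (1 + 0.006)^4 = £3,335,178.8246…
Penalty: 13 × 0.75% × £4,200,000.80 = £409,500.08…
Final settlement = outstanding balance + penalty = £3,335,178.8246… + £409,500.08… = £3,744,678.90

£3,744,678.90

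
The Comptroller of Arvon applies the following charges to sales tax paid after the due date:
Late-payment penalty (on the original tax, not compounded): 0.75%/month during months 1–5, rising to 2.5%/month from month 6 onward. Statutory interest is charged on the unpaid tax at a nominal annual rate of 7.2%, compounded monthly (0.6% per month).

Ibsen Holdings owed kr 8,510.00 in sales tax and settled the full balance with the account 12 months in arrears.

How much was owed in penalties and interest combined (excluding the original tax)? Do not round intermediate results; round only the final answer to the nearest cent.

kr 2,441.72

Penalty, months 1–5: 5 × 0.75% × kr 8,510.00 = kr 319.13…
Penalty, months 6–12: 7 × 2.5% × kr 8,510.00 = kr 1,489.25
Interest: kr 8,510.00 × ((1 + 0.006)^12 − 1) = kr 8,510.00 × 0.0744242… = kr 633.3497…
Penalties + interest = kr 1,808.3750 + kr 633.3497… = kr 2,441.72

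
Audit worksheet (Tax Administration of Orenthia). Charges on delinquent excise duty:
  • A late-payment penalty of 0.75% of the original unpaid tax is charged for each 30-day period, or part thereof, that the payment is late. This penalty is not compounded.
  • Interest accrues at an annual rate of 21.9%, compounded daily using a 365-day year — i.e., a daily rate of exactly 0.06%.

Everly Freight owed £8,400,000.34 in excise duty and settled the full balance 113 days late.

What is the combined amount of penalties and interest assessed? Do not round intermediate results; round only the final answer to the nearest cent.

£841,087.82

Penalty periods: ⌈113/30⌉ = 4; penalty = 4 × 0.75% × £8,400,000.34 = £252,000.01…
Interest: £8,400,000.34 × ((1 + 0.0006)^113 − 1) = £8,400,000.34 × 0.07012950… = £589,087.8144…
Penalties + interest = £252,000.0102 + £589,087.8144… = £841,087.82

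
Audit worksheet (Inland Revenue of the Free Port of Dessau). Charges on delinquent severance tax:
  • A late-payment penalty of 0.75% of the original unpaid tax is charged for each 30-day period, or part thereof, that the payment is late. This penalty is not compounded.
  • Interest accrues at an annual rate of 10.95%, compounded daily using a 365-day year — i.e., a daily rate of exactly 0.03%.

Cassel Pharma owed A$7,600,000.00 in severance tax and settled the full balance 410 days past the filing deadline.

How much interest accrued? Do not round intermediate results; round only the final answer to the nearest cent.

A$994,563.06

Interest: A$7,600,000.00 × ((1 + 0.0003)^410 − 1) = A$7,600,000.00 × 0.13086356… = A$994,563.0598…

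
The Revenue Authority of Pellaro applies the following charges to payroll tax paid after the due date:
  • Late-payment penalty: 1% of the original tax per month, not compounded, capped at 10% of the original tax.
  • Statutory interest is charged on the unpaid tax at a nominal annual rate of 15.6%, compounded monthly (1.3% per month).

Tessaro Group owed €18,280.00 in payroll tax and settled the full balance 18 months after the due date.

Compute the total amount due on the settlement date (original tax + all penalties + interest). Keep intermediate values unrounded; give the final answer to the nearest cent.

Penalty (uncapped): 18 × 1% × €18,280.00 = €3,290.40; cap = 10% × €18,280.00 = €1,828.00 → penalty = €1,828.00
Interest: €18,280.00 × ((1 + 0.013)^18 − 1) = €18,280.00 × 0.2617404… = €4,784.6149…
Total = €18,280.00 + €1,828.0000 + €4,784.6149… = €24,892.61

€24,892.61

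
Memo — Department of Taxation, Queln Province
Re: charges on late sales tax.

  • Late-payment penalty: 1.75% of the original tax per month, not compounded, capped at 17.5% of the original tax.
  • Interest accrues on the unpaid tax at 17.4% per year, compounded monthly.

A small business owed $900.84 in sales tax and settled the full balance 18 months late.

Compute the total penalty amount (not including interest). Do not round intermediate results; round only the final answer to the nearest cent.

Penalty (uncapped): 18 × 1.75% × $900.84 = $283.76…; cap = 17.5% × $900.84 = $157.65… → penalty = $157.65…

$157.65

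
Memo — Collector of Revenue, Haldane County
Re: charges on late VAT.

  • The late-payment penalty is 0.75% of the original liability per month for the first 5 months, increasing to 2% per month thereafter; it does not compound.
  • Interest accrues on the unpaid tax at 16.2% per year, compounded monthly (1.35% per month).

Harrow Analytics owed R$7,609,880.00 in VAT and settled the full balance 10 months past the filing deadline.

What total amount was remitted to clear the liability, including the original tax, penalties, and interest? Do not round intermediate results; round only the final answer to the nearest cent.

Penalty, months 1–5: 5 × 0.75% × R$7,609,880.00 = R$285,370.50
Penalty, months 6–10: 5 × 2% × R$7,609,880.00 = R$760,988.00
Interest: R$7,609,880.00 × ((1 + 0.0135)^10 − 1) = R$7,609,880.00 × 0.1435036… = R$1,092,045.0572…
Total = R$7,609,880.00 + R$1,046,358.5000 + R$1,092,045.0572… = R$9,748,283.56

R$9,748,283.56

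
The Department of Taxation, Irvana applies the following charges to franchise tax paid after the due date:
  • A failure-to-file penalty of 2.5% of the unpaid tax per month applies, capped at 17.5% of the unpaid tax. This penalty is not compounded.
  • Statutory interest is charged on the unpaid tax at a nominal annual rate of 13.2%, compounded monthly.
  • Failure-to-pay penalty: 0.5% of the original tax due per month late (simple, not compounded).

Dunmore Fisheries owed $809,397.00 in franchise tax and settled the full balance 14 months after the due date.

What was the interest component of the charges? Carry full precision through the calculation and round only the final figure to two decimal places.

Interest (13.2%/yr ÷ 12 = 1.1%/month): $809,397.00 × ((1 + 0.011)^14 − 1) = $133,963.6758…

$133,963.68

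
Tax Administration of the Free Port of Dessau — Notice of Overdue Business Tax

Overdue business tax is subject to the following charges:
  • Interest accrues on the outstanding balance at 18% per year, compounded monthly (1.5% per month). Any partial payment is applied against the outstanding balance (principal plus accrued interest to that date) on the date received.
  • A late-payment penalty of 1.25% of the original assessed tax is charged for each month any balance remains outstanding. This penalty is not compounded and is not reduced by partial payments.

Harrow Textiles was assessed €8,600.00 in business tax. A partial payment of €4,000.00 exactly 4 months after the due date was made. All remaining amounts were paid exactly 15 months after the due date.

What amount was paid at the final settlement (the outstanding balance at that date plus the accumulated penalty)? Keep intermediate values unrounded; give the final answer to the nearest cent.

€7,652.70

Balance at month 4: €8,600.0000 × (1 + 0.015)^4 = €9,127.7265…
After €4,000.00 payment: €9,127.7265… − €4,000.00 = €5,127.7265…
Balance at month 15: €5,127.7265… × (1 + 0.015)^11 = €6,040.2000…
Penalty: 15 × 1.25% × €8,600.00 = €1,612.50
Final settlement = outstanding balance + penalty = €6,040.2000… + €1,612.50 = €7,652.70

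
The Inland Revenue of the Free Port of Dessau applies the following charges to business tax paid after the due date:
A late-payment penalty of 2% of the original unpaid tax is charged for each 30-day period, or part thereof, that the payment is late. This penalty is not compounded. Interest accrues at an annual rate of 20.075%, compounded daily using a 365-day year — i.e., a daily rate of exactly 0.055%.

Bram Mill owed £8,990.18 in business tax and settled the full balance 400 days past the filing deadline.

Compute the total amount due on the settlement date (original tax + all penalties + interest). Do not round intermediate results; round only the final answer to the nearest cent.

Penalty periods: ⌈400/30⌉ = 14; penalty = 14 × 2% × £8,990.18 = £2,517.25…
Interest: £8,990.18 × ((1 + 0.00055)^400 − 1) = £8,990.18 × 0.24600137… = £2,211.5966…
Total = £8,990.18 + £2,517.2504 + £2,211.5966… = £13,719.03

£13,719.03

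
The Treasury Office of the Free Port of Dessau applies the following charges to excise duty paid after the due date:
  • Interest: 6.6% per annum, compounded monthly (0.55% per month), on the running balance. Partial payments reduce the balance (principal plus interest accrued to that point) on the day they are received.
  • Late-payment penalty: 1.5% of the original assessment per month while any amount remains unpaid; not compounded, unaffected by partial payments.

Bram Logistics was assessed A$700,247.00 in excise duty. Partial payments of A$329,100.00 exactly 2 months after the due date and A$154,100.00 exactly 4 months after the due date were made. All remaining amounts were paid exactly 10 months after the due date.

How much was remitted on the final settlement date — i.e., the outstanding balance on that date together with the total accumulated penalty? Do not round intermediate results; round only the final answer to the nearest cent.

A$341,646.99

Balance at month 2: A$700,247.0000 × (1 + 0.0055)^2 = A$707,970.8995…
After A$329,100.00 payment: A$707,970.8995… − A$329,100.00 = A$378,870.8995…
Balance at month 4: A$378,870.8995… × (1 + 0.0055)^2 = A$383,049.9402…
After A$154,100.00 payment: A$383,049.9402… − A$154,100.00 = A$228,949.9402…
Balance at month 10: A$228,949.9402… × (1 + 0.0055)^6 = A$236,609.9393…
Penalty: 10 × 1.5% × A$700,247.00 = A$105,037.05
Final settlement = outstanding balance + penalty = A$236,609.9393… + A$105,037.05 = A$341,646.99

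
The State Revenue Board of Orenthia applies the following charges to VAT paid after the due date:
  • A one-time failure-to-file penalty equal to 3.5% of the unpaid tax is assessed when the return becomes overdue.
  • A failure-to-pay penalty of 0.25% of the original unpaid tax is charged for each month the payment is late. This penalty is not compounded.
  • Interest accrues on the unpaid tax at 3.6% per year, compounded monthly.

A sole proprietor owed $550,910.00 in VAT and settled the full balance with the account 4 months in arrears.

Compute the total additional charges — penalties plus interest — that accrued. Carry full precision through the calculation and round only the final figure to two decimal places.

Failure-to-file penalty: 3.5% × $550,910.00 = $19,281.85
Failure-to-pay penalty: 4 × 0.25% × $550,910.00 = $5,509.10
Interest (3.6%/yr ÷ 12 = 0.3%/month): $550,910.00 × ((1 + 0.003)^4 − 1) = $6,640.7287…
Penalties + interest = $24,790.9500 + $6,640.7287… = $31,431.68

$31,431.68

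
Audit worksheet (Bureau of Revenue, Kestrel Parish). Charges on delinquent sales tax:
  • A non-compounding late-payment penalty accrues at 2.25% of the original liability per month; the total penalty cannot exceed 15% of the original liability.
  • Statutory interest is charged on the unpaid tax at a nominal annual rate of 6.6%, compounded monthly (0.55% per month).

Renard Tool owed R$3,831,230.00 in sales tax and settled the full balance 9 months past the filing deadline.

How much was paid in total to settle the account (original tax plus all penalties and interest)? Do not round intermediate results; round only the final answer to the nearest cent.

R$4,599,786.58

Penalty (uncapped): 9 × 2.25% × R$3,831,230.00 = R$775,824.08…; cap = 15% × R$3,831,230.00 = R$574,684.50 → penalty = R$574,684.50
Interest: R$3,831,230.00 × ((1 + 0.0055)^9 − 1) = R$3,831,230.00 × 0.0506031… = R$193,872.0820…
Total = R$3,831,230.00 + R$574,684.5000 + R$193,872.0820… = R$4,599,786.58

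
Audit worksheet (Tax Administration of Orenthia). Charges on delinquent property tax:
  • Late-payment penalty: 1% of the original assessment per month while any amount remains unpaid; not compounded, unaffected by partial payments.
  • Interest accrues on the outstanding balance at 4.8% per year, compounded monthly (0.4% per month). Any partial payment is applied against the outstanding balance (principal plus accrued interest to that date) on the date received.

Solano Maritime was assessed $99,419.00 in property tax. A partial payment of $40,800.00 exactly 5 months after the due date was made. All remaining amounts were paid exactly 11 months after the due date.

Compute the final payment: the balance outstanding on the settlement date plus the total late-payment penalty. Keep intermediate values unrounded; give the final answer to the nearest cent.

Balance at month 5: $99,419.0000 × (1 + 0.004)^5 = $101,423.3508…
After $40,800.00 payment: $101,423.3508… − $40,800.00 = $60,623.3508…
Balance at month 11: $60,623.3508… × (1 + 0.004)^6 = $62,092.9386…
Penalty: 11 × 1% × $99,419.00 = $10,936.09
Final settlement = outstanding balance + penalty = $62,092.9386… + $10,936.09 = $73,029.03

$73,029.03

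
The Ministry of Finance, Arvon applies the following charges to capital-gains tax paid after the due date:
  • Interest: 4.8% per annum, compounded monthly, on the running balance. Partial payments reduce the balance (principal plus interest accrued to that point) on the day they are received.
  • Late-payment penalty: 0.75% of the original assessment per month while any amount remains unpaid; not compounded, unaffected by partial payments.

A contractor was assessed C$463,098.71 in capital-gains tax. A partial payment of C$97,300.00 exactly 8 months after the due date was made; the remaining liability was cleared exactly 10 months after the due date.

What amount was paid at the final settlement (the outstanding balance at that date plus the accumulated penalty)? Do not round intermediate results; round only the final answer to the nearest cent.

C$418,612.12

Monthly rate = 4.8% ÷ 12 = 0.4%
Balance at month 8: C$463,098.7100 × (1 + 0.004)^8 = C$478,127.0050…
After C$97,300.00 payment: C$478,127.0050… − C$97,300.00 = C$380,827.0050…
Balance at month 10: C$380,827.0050… × (1 + 0.004)^2 = C$383,879.7143…
Penalty: 10 × 0.75% × C$463,098.71 = C$34,732.40…
Final settlement = outstanding balance + penalty = C$383,879.7143… + C$34,732.40… = C$418,612.12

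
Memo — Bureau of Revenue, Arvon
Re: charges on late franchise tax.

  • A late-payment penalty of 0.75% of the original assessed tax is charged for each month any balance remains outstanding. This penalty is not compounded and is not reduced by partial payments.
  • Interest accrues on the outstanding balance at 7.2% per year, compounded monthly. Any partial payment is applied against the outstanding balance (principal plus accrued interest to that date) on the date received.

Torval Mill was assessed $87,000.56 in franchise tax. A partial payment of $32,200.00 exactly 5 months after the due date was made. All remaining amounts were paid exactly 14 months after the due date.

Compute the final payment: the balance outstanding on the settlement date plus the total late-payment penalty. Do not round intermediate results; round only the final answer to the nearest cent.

$69,754.51

Monthly rate = 7.2% ÷ 12 = 0.6%
Balance at month 5: $87,000.5600 × (1 + 0.006)^5 = $89,642.0855…
After $32,200.00 payment: $89,642.0855… − $32,200.00 = $57,442.0855…
Balance at month 14: $57,442.0855… × (1 + 0.006)^9 = $60,619.4547…
Penalty: 14 × 0.75% × $87,000.56 = $9,135.06…
Final settlement = outstanding balance + penalty = $60,619.4547… + $9,135.06… = $69,754.51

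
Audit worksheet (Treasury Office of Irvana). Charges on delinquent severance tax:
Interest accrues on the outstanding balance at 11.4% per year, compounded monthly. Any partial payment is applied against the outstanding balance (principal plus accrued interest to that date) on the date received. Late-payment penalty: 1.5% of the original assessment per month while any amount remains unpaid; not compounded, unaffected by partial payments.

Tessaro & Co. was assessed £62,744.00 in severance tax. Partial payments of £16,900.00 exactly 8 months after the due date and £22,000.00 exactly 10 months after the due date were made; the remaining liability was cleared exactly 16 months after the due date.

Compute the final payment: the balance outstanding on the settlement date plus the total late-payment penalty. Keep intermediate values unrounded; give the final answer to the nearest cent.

Monthly rate = 11.4% ÷ 12 = 0.95%
Balance at month 8: £62,744.0000 × (1 + 0.0095)^8 = £67,674.1467…
After £16,900.00 payment: £67,674.1467… − £16,900.00 = £50,774.1467…
Balance at month 10: £50,774.1467… × (1 + 0.0095)^2 = £51,743.4378…
After £22,000.00 payment: £51,743.4378… − £22,000.00 = £29,743.4378…
Balance at month 16: £29,743.4378… × (1 + 0.0095)^6 = £31,479.5926…
Penalty: 16 × 1.5% × £62,744.00 = £15,058.56
Final settlement = outstanding balance + penalty = £31,479.5926… + £15,058.56 = £46,538.15

£46,538.15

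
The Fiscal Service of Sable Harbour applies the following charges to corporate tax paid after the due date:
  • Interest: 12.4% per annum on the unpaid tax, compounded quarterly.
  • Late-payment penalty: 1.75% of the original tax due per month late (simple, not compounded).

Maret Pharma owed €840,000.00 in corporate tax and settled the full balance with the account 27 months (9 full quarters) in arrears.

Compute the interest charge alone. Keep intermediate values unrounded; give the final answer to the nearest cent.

€265,623.53

Interest (12.4%/yr ÷ 4 = 3.1%/quarter): €840,000.00 × ((1 + 0.031)^9 − 1) = €265,623.5320…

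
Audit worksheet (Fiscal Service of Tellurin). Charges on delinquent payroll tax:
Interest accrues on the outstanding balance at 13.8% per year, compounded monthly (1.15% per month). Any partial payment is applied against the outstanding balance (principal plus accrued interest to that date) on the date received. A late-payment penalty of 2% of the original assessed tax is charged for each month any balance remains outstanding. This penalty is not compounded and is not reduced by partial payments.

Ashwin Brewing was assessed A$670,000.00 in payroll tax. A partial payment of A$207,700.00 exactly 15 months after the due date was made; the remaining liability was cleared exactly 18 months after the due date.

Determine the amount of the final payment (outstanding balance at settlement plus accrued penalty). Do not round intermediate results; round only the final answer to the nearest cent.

Balance at month 15: A$670,000.0000 × (1 + 0.0115)^15 = A$795,358.8343…
After A$207,700.00 payment: A$795,358.8343… − A$207,700.00 = A$587,658.8343…
Balance at month 18: A$587,658.8343… × (1 + 0.0115)^3 = A$608,167.1115…
Penalty: 18 × 2% × A$670,000.00 = A$241,200.00
Final settlement = outstanding balance + penalty = A$608,167.1115… + A$241,200.00 = A$849,367.11

A$849,367.11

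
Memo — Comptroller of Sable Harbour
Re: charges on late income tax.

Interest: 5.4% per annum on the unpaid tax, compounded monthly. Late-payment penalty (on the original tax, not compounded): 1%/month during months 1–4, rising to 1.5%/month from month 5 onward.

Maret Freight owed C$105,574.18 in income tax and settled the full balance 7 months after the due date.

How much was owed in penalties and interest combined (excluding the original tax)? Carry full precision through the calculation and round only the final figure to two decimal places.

C$12,344.63

Penalty, months 1–4: 4 × 1% × C$105,574.18 = C$4,222.97…
Penalty, months 5–7: 3 × 1.5% × C$105,574.18 = C$4,750.84…
Interest (5.4%/yr ÷ 12 = 0.45%/month): C$105,574.18 × ((1 + 0.0045)^7 − 1) = C$3,370.8203…
Penalties + interest = C$8,973.8053 + C$3,370.8203… = C$12,344.63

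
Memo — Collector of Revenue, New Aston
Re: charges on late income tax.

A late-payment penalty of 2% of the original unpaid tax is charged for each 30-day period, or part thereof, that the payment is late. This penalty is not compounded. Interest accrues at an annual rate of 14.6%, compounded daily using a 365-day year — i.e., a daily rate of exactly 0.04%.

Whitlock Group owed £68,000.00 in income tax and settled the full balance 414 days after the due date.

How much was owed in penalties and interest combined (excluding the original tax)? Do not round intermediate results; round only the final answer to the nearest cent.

£31,284.21

Penalty periods: ⌈414/30⌉ = 14; penalty = 14 × 2% × £68,000.00 = £19,040.00
Interest: £68,000.00 × ((1 + 0.0004)^414 − 1) = £68,000.00 × 0.18006189… = £12,244.2087…
Penalties + interest = £19,040.0000 + £12,244.2087… = £31,284.21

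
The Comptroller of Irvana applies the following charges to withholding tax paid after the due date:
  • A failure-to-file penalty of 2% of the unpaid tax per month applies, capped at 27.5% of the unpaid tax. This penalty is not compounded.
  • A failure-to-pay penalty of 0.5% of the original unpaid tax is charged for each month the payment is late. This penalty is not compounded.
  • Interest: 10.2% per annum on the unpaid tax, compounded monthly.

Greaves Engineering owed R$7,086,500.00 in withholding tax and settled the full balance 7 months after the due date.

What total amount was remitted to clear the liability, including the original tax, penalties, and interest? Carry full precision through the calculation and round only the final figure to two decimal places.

R$8,759,189.86

Failure-to-file: 7 × 2% × R$7,086,500.00 = R$992,110.00 (under the 27.5% cap)
Failure-to-pay penalty: 7 × 0.5% × R$7,086,500.00 = R$248,027.50
Interest (10.2%/yr ÷ 12 = 0.85%/month): R$7,086,500.00 × ((1 + 0.0085)^7 − 1) = R$432,552.3634…
Total = R$7,086,500.00 + R$1,240,137.5000 + R$432,552.3634… = R$8,759,189.86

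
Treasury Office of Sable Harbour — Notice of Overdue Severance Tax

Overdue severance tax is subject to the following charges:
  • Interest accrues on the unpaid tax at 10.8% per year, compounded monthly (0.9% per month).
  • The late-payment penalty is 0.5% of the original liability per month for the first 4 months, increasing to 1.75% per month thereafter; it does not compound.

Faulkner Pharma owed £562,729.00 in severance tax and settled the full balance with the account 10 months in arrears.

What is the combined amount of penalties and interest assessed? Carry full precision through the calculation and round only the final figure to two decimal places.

Penalty, months 1–4: 4 × 0.5% × £562,729.00 = £11,254.58
Penalty, months 5–10: 6 × 1.75% × £562,729.00 = £59,086.55…
Interest: £562,729.00 × ((1 + 0.009)^10 − 1) = £562,729.00 × 0.0937339… = £52,746.7685…
Penalties + interest = £70,341.1250 + £52,746.7685… = £123,087.89

£123,087.89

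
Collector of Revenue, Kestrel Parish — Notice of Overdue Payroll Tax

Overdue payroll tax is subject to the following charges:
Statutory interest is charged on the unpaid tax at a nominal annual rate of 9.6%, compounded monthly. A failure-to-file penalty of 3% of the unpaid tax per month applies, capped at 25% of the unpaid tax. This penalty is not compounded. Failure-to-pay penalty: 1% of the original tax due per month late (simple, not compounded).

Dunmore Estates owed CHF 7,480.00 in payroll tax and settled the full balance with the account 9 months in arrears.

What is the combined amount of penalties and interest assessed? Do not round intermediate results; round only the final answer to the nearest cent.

Failure-to-file: 9 × 3% × CHF 7,480.00 = CHF 2,019.60, capped at 25% × CHF 7,480.00 = CHF 1,870.00
Failure-to-pay penalty = 1% × CHF 7,480.00 × 9 mo = CHF 673.20
Interest (9.6%/yr ÷ 12 = 0.8%/month): CHF 7,480.00 × ((1 + 0.008)^9 − 1) = CHF 556.1195…
Penalties + interest = CHF 2,543.2000 + CHF 556.1195… = CHF 3,099.32

CHF 3,099.32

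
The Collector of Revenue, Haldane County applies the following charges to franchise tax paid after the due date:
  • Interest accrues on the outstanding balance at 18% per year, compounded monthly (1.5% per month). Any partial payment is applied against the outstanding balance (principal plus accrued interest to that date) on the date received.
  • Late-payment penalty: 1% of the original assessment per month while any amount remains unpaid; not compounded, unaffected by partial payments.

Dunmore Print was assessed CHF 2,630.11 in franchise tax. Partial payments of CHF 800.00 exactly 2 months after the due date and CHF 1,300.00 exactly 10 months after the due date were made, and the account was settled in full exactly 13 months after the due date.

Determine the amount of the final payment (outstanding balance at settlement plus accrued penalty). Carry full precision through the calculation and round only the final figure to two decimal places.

Balance at month 2: CHF 2,630.1100 × (1 + 0.015)^2 = CHF 2,709.6051…
After CHF 800.00 payment: CHF 2,709.6051… − CHF 800.00 = CHF 1,909.6051…
Balance at month 10: CHF 1,909.6051… × (1 + 0.015)^8 = CHF 2,151.1560…
After CHF 1,300.00 payment: CHF 2,151.1560… − CHF 1,300.00 = CHF 851.1560…
Balance at month 13: CHF 851.1560… × (1 + 0.015)^3 = CHF 890.0354…
Penalty: 13 × 1% × CHF 2,630.11 = CHF 341.91…
Final settlement = outstanding balance + penalty = CHF 890.0354… + CHF 341.91… = CHF 1,231.95

CHF 1,231.95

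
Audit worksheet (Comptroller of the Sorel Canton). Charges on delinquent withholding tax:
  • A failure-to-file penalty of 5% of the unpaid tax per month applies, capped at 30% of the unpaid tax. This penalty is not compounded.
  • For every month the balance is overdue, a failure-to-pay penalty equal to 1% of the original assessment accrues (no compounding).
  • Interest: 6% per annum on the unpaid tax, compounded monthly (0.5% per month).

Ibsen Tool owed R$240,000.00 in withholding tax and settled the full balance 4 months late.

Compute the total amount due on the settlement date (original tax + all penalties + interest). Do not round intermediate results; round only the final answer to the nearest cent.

R$302,436.12

Failure-to-file: 4 × 5% × R$240,000.00 = R$48,000.00 (under the 30% cap)
Failure-to-pay penalty: 4 × 1% × R$240,000.00 = R$9,600.00
Interest: R$240,000.00 × ((1 + 0.005)^4 − 1) = R$240,000.00 × 0.0201505… = R$4,836.1202…
Total = R$240,000.00 + R$57,600.0000 + R$4,836.1202… = R$302,436.12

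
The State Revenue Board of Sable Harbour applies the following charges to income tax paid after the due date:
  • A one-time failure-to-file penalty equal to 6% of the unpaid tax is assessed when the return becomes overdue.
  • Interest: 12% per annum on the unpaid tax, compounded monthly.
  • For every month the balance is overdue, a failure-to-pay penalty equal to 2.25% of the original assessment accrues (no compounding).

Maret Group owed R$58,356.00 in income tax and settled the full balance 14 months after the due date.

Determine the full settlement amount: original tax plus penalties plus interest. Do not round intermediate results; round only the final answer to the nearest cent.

R$88,962.22

Failure-to-file penalty: 6% × R$58,356.00 = R$3,501.36
Failure-to-pay penalty: 14 × 2.25% × R$58,356.00 = R$18,382.14
Interest (12%/yr ÷ 12 = 1%/month): R$58,356.00 × ((1 + 0.01)^14 − 1) = R$8,722.7172…
Total = R$58,356.00 + R$21,883.5000 + R$8,722.7172… = R$88,962.22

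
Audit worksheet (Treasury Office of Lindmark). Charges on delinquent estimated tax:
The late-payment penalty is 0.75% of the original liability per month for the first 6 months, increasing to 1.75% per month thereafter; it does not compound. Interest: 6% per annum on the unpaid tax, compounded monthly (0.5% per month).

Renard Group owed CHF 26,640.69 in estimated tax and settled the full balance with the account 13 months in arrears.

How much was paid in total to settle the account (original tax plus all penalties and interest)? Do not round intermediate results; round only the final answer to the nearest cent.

Penalty, months 1–6: 6 × 0.75% × CHF 26,640.69 = CHF 1,198.83…
Penalty, months 7–13: 7 × 1.75% × CHF 26,640.69 = CHF 3,263.48…
Interest: CHF 26,640.69 × ((1 + 0.005)^13 − 1) = CHF 26,640.69 × 0.0669862… = CHF 1,784.5586…
Total = CHF 26,640.69 + CHF 4,462.3156… + CHF 1,784.5586… = CHF 32,887.56

CHF 32,887.56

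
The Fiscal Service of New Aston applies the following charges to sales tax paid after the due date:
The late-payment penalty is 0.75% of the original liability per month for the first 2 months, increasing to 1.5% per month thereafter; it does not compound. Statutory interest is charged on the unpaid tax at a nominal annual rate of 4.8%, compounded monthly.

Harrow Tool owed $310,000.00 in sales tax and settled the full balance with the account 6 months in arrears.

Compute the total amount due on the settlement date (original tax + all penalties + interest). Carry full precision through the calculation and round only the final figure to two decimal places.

Penalty, months 1–2: 2 × 0.75% × $310,000.00 = $4,650.00
Penalty, months 3–6: 4 × 1.5% × $310,000.00 = $18,600.00
Interest (4.8%/yr ÷ 12 = 0.4%/month): $310,000.00 × ((1 + 0.004)^6 − 1) = $7,514.7980…
Total = $310,000.00 + $23,250.0000 + $7,514.7980… = $340,764.80

$340,764.80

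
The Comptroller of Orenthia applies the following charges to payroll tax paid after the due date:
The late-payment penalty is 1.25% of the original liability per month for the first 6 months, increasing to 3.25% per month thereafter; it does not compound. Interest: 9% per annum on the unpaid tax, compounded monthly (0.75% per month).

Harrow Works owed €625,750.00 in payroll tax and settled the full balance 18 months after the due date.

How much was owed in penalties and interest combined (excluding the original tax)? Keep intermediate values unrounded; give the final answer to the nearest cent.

Penalty, months 1–6: 6 × 1.25% × €625,750.00 = €46,931.25
Penalty, months 7–18: 12 × 3.25% × €625,750.00 = €244,042.50
Interest: €625,750.00 × ((1 + 0.0075)^18 − 1) = €625,750.00 × 0.1439604… = €90,083.2132…
Penalties + interest = €290,973.7500 + €90,083.2132… = €381,056.96

€381,056.96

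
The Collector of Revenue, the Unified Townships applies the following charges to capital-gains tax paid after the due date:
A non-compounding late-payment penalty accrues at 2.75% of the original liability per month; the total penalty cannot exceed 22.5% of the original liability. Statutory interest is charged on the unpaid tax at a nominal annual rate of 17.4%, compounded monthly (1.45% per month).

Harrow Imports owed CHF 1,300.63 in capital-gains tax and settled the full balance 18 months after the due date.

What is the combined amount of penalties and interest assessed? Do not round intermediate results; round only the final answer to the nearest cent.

CHF 677.36

Penalty (uncapped): 18 × 2.75% × CHF 1,300.63 = CHF 643.81…; cap = 22.5% × CHF 1,300.63 = CHF 292.64… → penalty = CHF 292.64…
Interest: CHF 1,300.63 × ((1 + 0.0145)^18 − 1) = CHF 1,300.63 × 0.2957969… = CHF 384.7223…
Penalties + interest = CHF 292.6418… + CHF 384.7223… = CHF 677.36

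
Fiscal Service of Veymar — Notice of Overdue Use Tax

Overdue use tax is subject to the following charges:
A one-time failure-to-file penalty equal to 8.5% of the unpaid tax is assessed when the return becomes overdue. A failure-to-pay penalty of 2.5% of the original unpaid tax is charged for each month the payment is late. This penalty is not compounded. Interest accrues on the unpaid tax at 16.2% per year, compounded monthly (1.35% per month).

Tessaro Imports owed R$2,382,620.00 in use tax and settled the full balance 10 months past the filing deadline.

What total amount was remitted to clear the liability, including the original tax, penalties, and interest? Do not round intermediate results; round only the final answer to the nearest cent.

R$3,522,712.21

Failure-to-file penalty: 8.5% × R$2,382,620.00 = R$202,522.70
Failure-to-pay penalty: 10 × 2.5% × R$2,382,620.00 = R$595,655.00
Interest: R$2,382,620.00 × ((1 + 0.0135)^10 − 1) = R$2,382,620.00 × 0.1435036… = R$341,914.5104…
Total = R$2,382,620.00 + R$798,177.7000 + R$341,914.5104… = R$3,522,712.21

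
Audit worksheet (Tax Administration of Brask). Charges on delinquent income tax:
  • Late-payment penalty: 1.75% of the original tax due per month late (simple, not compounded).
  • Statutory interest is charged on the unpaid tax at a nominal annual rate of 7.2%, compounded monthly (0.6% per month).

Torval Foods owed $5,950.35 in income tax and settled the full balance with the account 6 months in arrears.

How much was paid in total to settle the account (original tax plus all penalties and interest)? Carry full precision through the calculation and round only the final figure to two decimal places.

Late-payment penalty: 6 × 1.75% × $5,950.35 = $624.79…
Interest: $5,950.35 × ((1 + 0.006)^6 − 1) = $5,950.35 × 0.0365443… = $217.4516…
Total = $5,950.35 + $624.7868… + $217.4516… = $6,792.59

$6,792.59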